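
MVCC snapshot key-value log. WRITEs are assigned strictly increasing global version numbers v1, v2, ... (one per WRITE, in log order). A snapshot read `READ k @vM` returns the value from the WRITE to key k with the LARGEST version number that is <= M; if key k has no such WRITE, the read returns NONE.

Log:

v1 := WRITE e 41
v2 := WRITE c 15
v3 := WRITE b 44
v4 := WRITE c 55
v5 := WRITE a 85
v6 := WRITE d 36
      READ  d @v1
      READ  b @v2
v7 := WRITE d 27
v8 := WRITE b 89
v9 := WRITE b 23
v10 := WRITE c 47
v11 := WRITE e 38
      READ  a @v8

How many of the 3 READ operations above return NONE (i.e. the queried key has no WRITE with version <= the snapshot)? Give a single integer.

v1: WRITE e=41  (e history now [(1, 41)])
v2: WRITE c=15  (c history now [(2, 15)])
v3: WRITE b=44  (b history now [(3, 44)])
v4: WRITE c=55  (c history now [(2, 15), (4, 55)])
v5: WRITE a=85  (a history now [(5, 85)])
v6: WRITE d=36  (d history now [(6, 36)])
READ d @v1: history=[(6, 36)] -> no version <= 1 -> NONE
READ b @v2: history=[(3, 44)] -> no version <= 2 -> NONE
v7: WRITE d=27  (d history now [(6, 36), (7, 27)])
v8: WRITE b=89  (b history now [(3, 44), (8, 89)])
v9: WRITE b=23  (b history now [(3, 44), (8, 89), (9, 23)])
v10: WRITE c=47  (c history now [(2, 15), (4, 55), (10, 47)])
v11: WRITE e=38  (e history now [(1, 41), (11, 38)])
READ a @v8: history=[(5, 85)] -> pick v5 -> 85
Read results in order: ['NONE', 'NONE', '85']
NONE count = 2

Answer: 2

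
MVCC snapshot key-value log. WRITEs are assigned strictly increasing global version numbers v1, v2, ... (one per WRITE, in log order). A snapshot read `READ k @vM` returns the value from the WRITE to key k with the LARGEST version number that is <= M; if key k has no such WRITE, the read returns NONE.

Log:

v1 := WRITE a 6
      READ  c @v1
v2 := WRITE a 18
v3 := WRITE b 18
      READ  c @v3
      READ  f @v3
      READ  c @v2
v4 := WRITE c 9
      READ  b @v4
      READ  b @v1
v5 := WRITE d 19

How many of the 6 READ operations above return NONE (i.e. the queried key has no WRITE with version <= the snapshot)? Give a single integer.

v1: WRITE a=6  (a history now [(1, 6)])
READ c @v1: history=[] -> no version <= 1 -> NONE
v2: WRITE a=18  (a history now [(1, 6), (2, 18)])
v3: WRITE b=18  (b history now [(3, 18)])
READ c @v3: history=[] -> no version <= 3 -> NONE
READ f @v3: history=[] -> no version <= 3 -> NONE
READ c @v2: history=[] -> no version <= 2 -> NONE
v4: WRITE c=9  (c history now [(4, 9)])
READ b @v4: history=[(3, 18)] -> pick v3 -> 18
READ b @v1: history=[(3, 18)] -> no version <= 1 -> NONE
v5: WRITE d=19  (d history now [(5, 19)])
Read results in order: ['NONE', 'NONE', 'NONE', 'NONE', '18', 'NONE']
NONE count = 5

Answer: 5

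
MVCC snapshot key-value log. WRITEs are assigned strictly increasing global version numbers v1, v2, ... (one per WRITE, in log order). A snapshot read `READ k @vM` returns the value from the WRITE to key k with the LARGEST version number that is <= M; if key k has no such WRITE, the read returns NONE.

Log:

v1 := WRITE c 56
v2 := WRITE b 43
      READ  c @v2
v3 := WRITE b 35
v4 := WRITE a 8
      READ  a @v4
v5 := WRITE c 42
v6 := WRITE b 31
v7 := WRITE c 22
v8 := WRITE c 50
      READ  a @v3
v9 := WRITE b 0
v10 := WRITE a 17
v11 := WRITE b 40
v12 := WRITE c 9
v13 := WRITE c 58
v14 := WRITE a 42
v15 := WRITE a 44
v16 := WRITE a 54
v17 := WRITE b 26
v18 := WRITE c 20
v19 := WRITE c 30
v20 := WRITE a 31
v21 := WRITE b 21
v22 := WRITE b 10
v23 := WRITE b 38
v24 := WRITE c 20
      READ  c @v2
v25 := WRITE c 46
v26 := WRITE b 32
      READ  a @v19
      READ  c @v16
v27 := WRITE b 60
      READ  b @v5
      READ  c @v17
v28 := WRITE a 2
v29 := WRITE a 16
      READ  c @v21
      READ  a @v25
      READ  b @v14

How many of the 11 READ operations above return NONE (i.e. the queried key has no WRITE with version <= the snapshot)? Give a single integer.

Answer: 1

Derivation:
v1: WRITE c=56  (c history now [(1, 56)])
v2: WRITE b=43  (b history now [(2, 43)])
READ c @v2: history=[(1, 56)] -> pick v1 -> 56
v3: WRITE b=35  (b history now [(2, 43), (3, 35)])
v4: WRITE a=8  (a history now [(4, 8)])
READ a @v4: history=[(4, 8)] -> pick v4 -> 8
v5: WRITE c=42  (c history now [(1, 56), (5, 42)])
v6: WRITE b=31  (b history now [(2, 43), (3, 35), (6, 31)])
v7: WRITE c=22  (c history now [(1, 56), (5, 42), (7, 22)])
v8: WRITE c=50  (c history now [(1, 56), (5, 42), (7, 22), (8, 50)])
READ a @v3: history=[(4, 8)] -> no version <= 3 -> NONE
v9: WRITE b=0  (b history now [(2, 43), (3, 35), (6, 31), (9, 0)])
v10: WRITE a=17  (a history now [(4, 8), (10, 17)])
v11: WRITE b=40  (b history now [(2, 43), (3, 35), (6, 31), (9, 0), (11, 40)])
v12: WRITE c=9  (c history now [(1, 56), (5, 42), (7, 22), (8, 50), (12, 9)])
v13: WRITE c=58  (c history now [(1, 56), (5, 42), (7, 22), (8, 50), (12, 9), (13, 58)])
v14: WRITE a=42  (a history now [(4, 8), (10, 17), (14, 42)])
v15: WRITE a=44  (a history now [(4, 8), (10, 17), (14, 42), (15, 44)])
v16: WRITE a=54  (a history now [(4, 8), (10, 17), (14, 42), (15, 44), (16, 54)])
v17: WRITE b=26  (b history now [(2, 43), (3, 35), (6, 31), (9, 0), (11, 40), (17, 26)])
v18: WRITE c=20  (c history now [(1, 56), (5, 42), (7, 22), (8, 50), (12, 9), (13, 58), (18, 20)])
v19: WRITE c=30  (c history now [(1, 56), (5, 42), (7, 22), (8, 50), (12, 9), (13, 58), (18, 20), (19, 30)])
v20: WRITE a=31  (a history now [(4, 8), (10, 17), (14, 42), (15, 44), (16, 54), (20, 31)])
v21: WRITE b=21  (b history now [(2, 43), (3, 35), (6, 31), (9, 0), (11, 40), (17, 26), (21, 21)])
v22: WRITE b=10  (b history now [(2, 43), (3, 35), (6, 31), (9, 0), (11, 40), (17, 26), (21, 21), (22, 10)])
v23: WRITE b=38  (b history now [(2, 43), (3, 35), (6, 31), (9, 0), (11, 40), (17, 26), (21, 21), (22, 10), (23, 38)])
v24: WRITE c=20  (c history now [(1, 56), (5, 42), (7, 22), (8, 50), (12, 9), (13, 58), (18, 20), (19, 30), (24, 20)])
READ c @v2: history=[(1, 56), (5, 42), (7, 22), (8, 50), (12, 9), (13, 58), (18, 20), (19, 30), (24, 20)] -> pick v1 -> 56
v25: WRITE c=46  (c history now [(1, 56), (5, 42), (7, 22), (8, 50), (12, 9), (13, 58), (18, 20), (19, 30), (24, 20), (25, 46)])
v26: WRITE b=32  (b history now [(2, 43), (3, 35), (6, 31), (9, 0), (11, 40), (17, 26), (21, 21), (22, 10), (23, 38), (26, 32)])
READ a @v19: history=[(4, 8), (10, 17), (14, 42), (15, 44), (16, 54), (20, 31)] -> pick v16 -> 54
READ c @v16: history=[(1, 56), (5, 42), (7, 22), (8, 50), (12, 9), (13, 58), (18, 20), (19, 30), (24, 20), (25, 46)] -> pick v13 -> 58
v27: WRITE b=60  (b history now [(2, 43), (3, 35), (6, 31), (9, 0), (11, 40), (17, 26), (21, 21), (22, 10), (23, 38), (26, 32), (27, 60)])
READ b @v5: history=[(2, 43), (3, 35), (6, 31), (9, 0), (11, 40), (17, 26), (21, 21), (22, 10), (23, 38), (26, 32), (27, 60)] -> pick v3 -> 35
READ c @v17: history=[(1, 56), (5, 42), (7, 22), (8, 50), (12, 9), (13, 58), (18, 20), (19, 30), (24, 20), (25, 46)] -> pick v13 -> 58
v28: WRITE a=2  (a history now [(4, 8), (10, 17), (14, 42), (15, 44), (16, 54), (20, 31), (28, 2)])
v29: WRITE a=16  (a history now [(4, 8), (10, 17), (14, 42), (15, 44), (16, 54), (20, 31), (28, 2), (29, 16)])
READ c @v21: history=[(1, 56), (5, 42), (7, 22), (8, 50), (12, 9), (13, 58), (18, 20), (19, 30), (24, 20), (25, 46)] -> pick v19 -> 30
READ a @v25: history=[(4, 8), (10, 17), (14, 42), (15, 44), (16, 54), (20, 31), (28, 2), (29, 16)] -> pick v20 -> 31
READ b @v14: history=[(2, 43), (3, 35), (6, 31), (9, 0), (11, 40), (17, 26), (21, 21), (22, 10), (23, 38), (26, 32), (27, 60)] -> pick v11 -> 40
Read results in order: ['56', '8', 'NONE', '56', '54', '58', '35', '58', '30', '31', '40']
NONE count = 1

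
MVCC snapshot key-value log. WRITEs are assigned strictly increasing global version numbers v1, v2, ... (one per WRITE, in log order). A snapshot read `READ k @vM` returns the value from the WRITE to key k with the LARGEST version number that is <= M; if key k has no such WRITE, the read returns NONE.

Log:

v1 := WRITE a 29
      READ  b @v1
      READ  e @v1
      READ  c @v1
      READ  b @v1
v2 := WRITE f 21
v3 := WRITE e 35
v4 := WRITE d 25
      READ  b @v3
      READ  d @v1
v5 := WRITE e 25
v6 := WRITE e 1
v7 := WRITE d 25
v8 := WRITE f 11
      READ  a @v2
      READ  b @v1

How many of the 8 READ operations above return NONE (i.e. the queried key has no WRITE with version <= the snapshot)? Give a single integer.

v1: WRITE a=29  (a history now [(1, 29)])
READ b @v1: history=[] -> no version <= 1 -> NONE
READ e @v1: history=[] -> no version <= 1 -> NONE
READ c @v1: history=[] -> no version <= 1 -> NONE
READ b @v1: history=[] -> no version <= 1 -> NONE
v2: WRITE f=21  (f history now [(2, 21)])
v3: WRITE e=35  (e history now [(3, 35)])
v4: WRITE d=25  (d history now [(4, 25)])
READ b @v3: history=[] -> no version <= 3 -> NONE
READ d @v1: history=[(4, 25)] -> no version <= 1 -> NONE
v5: WRITE e=25  (e history now [(3, 35), (5, 25)])
v6: WRITE e=1  (e history now [(3, 35), (5, 25), (6, 1)])
v7: WRITE d=25  (d history now [(4, 25), (7, 25)])
v8: WRITE f=11  (f history now [(2, 21), (8, 11)])
READ a @v2: history=[(1, 29)] -> pick v1 -> 29
READ b @v1: history=[] -> no version <= 1 -> NONE
Read results in order: ['NONE', 'NONE', 'NONE', 'NONE', 'NONE', 'NONE', '29', 'NONE']
NONE count = 7

Answer: 7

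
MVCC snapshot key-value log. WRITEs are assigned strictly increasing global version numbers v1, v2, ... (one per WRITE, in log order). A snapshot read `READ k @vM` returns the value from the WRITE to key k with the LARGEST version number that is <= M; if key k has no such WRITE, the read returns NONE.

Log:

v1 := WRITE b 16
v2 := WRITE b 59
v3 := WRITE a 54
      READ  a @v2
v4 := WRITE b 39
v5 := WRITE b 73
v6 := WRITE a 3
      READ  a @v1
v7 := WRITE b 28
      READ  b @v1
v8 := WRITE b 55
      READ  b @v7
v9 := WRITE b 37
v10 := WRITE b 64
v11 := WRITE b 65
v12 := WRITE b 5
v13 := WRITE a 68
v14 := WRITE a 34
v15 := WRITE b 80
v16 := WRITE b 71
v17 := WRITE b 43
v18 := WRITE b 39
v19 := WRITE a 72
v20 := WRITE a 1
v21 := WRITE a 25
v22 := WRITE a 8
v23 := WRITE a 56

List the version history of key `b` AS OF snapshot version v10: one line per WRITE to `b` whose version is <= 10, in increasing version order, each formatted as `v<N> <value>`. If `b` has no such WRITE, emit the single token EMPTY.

Scan writes for key=b with version <= 10:
  v1 WRITE b 16 -> keep
  v2 WRITE b 59 -> keep
  v3 WRITE a 54 -> skip
  v4 WRITE b 39 -> keep
  v5 WRITE b 73 -> keep
  v6 WRITE a 3 -> skip
  v7 WRITE b 28 -> keep
  v8 WRITE b 55 -> keep
  v9 WRITE b 37 -> keep
  v10 WRITE b 64 -> keep
  v11 WRITE b 65 -> drop (> snap)
  v12 WRITE b 5 -> drop (> snap)
  v13 WRITE a 68 -> skip
  v14 WRITE a 34 -> skip
  v15 WRITE b 80 -> drop (> snap)
  v16 WRITE b 71 -> drop (> snap)
  v17 WRITE b 43 -> drop (> snap)
  v18 WRITE b 39 -> drop (> snap)
  v19 WRITE a 72 -> skip
  v20 WRITE a 1 -> skip
  v21 WRITE a 25 -> skip
  v22 WRITE a 8 -> skip
  v23 WRITE a 56 -> skip
Collected: [(1, 16), (2, 59), (4, 39), (5, 73), (7, 28), (8, 55), (9, 37), (10, 64)]

Answer: v1 16
v2 59
v4 39
v5 73
v7 28
v8 55
v9 37
v10 64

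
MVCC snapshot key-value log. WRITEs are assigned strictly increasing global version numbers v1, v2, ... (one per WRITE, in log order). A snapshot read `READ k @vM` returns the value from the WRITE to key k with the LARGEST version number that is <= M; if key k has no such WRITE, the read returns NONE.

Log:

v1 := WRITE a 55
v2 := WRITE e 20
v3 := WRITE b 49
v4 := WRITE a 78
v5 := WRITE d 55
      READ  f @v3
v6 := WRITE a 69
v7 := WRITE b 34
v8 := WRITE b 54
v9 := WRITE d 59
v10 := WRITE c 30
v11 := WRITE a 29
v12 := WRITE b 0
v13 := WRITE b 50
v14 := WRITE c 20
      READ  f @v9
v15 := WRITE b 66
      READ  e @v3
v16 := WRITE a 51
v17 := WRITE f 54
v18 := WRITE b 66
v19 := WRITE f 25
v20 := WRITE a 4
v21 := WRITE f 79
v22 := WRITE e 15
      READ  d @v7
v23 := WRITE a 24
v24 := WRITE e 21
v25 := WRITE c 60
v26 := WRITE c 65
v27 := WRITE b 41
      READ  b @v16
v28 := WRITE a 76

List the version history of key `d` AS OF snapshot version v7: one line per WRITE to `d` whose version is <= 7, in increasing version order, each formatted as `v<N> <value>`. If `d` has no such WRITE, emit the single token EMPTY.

Answer: v5 55

Derivation:
Scan writes for key=d with version <= 7:
  v1 WRITE a 55 -> skip
  v2 WRITE e 20 -> skip
  v3 WRITE b 49 -> skip
  v4 WRITE a 78 -> skip
  v5 WRITE d 55 -> keep
  v6 WRITE a 69 -> skip
  v7 WRITE b 34 -> skip
  v8 WRITE b 54 -> skip
  v9 WRITE d 59 -> drop (> snap)
  v10 WRITE c 30 -> skip
  v11 WRITE a 29 -> skip
  v12 WRITE b 0 -> skip
  v13 WRITE b 50 -> skip
  v14 WRITE c 20 -> skip
  v15 WRITE b 66 -> skip
  v16 WRITE a 51 -> skip
  v17 WRITE f 54 -> skip
  v18 WRITE b 66 -> skip
  v19 WRITE f 25 -> skip
  v20 WRITE a 4 -> skip
  v21 WRITE f 79 -> skip
  v22 WRITE e 15 -> skip
  v23 WRITE a 24 -> skip
  v24 WRITE e 21 -> skip
  v25 WRITE c 60 -> skip
  v26 WRITE c 65 -> skip
  v27 WRITE b 41 -> skip
  v28 WRITE a 76 -> skip
Collected: [(5, 55)]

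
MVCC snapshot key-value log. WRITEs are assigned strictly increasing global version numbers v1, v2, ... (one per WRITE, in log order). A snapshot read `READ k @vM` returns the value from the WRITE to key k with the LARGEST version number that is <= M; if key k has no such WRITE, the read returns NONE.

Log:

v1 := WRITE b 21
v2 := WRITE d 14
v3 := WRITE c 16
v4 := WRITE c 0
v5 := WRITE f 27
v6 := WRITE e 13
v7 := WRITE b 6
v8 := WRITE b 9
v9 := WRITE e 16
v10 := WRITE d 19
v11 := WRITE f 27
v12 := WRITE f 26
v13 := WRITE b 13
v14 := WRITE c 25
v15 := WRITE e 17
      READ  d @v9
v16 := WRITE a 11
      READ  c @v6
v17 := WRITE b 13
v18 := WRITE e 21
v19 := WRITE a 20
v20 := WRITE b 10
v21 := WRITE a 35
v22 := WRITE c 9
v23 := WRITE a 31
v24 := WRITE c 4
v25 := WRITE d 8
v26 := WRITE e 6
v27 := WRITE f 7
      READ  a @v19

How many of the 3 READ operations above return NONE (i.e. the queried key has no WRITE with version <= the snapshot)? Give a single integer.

v1: WRITE b=21  (b history now [(1, 21)])
v2: WRITE d=14  (d history now [(2, 14)])
v3: WRITE c=16  (c history now [(3, 16)])
v4: WRITE c=0  (c history now [(3, 16), (4, 0)])
v5: WRITE f=27  (f history now [(5, 27)])
v6: WRITE e=13  (e history now [(6, 13)])
v7: WRITE b=6  (b history now [(1, 21), (7, 6)])
v8: WRITE b=9  (b history now [(1, 21), (7, 6), (8, 9)])
v9: WRITE e=16  (e history now [(6, 13), (9, 16)])
v10: WRITE d=19  (d history now [(2, 14), (10, 19)])
v11: WRITE f=27  (f history now [(5, 27), (11, 27)])
v12: WRITE f=26  (f history now [(5, 27), (11, 27), (12, 26)])
v13: WRITE b=13  (b history now [(1, 21), (7, 6), (8, 9), (13, 13)])
v14: WRITE c=25  (c history now [(3, 16), (4, 0), (14, 25)])
v15: WRITE e=17  (e history now [(6, 13), (9, 16), (15, 17)])
READ d @v9: history=[(2, 14), (10, 19)] -> pick v2 -> 14
v16: WRITE a=11  (a history now [(16, 11)])
READ c @v6: history=[(3, 16), (4, 0), (14, 25)] -> pick v4 -> 0
v17: WRITE b=13  (b history now [(1, 21), (7, 6), (8, 9), (13, 13), (17, 13)])
v18: WRITE e=21  (e history now [(6, 13), (9, 16), (15, 17), (18, 21)])
v19: WRITE a=20  (a history now [(16, 11), (19, 20)])
v20: WRITE b=10  (b history now [(1, 21), (7, 6), (8, 9), (13, 13), (17, 13), (20, 10)])
v21: WRITE a=35  (a history now [(16, 11), (19, 20), (21, 35)])
v22: WRITE c=9  (c history now [(3, 16), (4, 0), (14, 25), (22, 9)])
v23: WRITE a=31  (a history now [(16, 11), (19, 20), (21, 35), (23, 31)])
v24: WRITE c=4  (c history now [(3, 16), (4, 0), (14, 25), (22, 9), (24, 4)])
v25: WRITE d=8  (d history now [(2, 14), (10, 19), (25, 8)])
v26: WRITE e=6  (e history now [(6, 13), (9, 16), (15, 17), (18, 21), (26, 6)])
v27: WRITE f=7  (f history now [(5, 27), (11, 27), (12, 26), (27, 7)])
READ a @v19: history=[(16, 11), (19, 20), (21, 35), (23, 31)] -> pick v19 -> 20
Read results in order: ['14', '0', '20']
NONE count = 0

Answer: 0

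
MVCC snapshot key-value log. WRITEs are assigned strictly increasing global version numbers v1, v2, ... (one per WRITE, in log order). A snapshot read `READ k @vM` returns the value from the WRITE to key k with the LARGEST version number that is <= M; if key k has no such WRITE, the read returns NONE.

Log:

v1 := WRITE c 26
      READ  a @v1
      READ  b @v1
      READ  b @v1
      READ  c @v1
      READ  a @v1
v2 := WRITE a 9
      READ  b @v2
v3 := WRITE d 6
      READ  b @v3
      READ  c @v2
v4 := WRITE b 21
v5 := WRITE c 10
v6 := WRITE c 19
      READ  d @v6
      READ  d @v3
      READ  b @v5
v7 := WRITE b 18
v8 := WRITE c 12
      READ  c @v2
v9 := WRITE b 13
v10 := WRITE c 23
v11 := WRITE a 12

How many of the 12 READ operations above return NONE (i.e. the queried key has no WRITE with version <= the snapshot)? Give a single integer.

Answer: 6

Derivation:
v1: WRITE c=26  (c history now [(1, 26)])
READ a @v1: history=[] -> no version <= 1 -> NONE
READ b @v1: history=[] -> no version <= 1 -> NONE
READ b @v1: history=[] -> no version <= 1 -> NONE
READ c @v1: history=[(1, 26)] -> pick v1 -> 26
READ a @v1: history=[] -> no version <= 1 -> NONE
v2: WRITE a=9  (a history now [(2, 9)])
READ b @v2: history=[] -> no version <= 2 -> NONE
v3: WRITE d=6  (d history now [(3, 6)])
READ b @v3: history=[] -> no version <= 3 -> NONE
READ c @v2: history=[(1, 26)] -> pick v1 -> 26
v4: WRITE b=21  (b history now [(4, 21)])
v5: WRITE c=10  (c history now [(1, 26), (5, 10)])
v6: WRITE c=19  (c history now [(1, 26), (5, 10), (6, 19)])
READ d @v6: history=[(3, 6)] -> pick v3 -> 6
READ d @v3: history=[(3, 6)] -> pick v3 -> 6
READ b @v5: history=[(4, 21)] -> pick v4 -> 21
v7: WRITE b=18  (b history now [(4, 21), (7, 18)])
v8: WRITE c=12  (c history now [(1, 26), (5, 10), (6, 19), (8, 12)])
READ c @v2: history=[(1, 26), (5, 10), (6, 19), (8, 12)] -> pick v1 -> 26
v9: WRITE b=13  (b history now [(4, 21), (7, 18), (9, 13)])
v10: WRITE c=23  (c history now [(1, 26), (5, 10), (6, 19), (8, 12), (10, 23)])
v11: WRITE a=12  (a history now [(2, 9), (11, 12)])
Read results in order: ['NONE', 'NONE', 'NONE', '26', 'NONE', 'NONE', 'NONE', '26', '6', '6', '21', '26']
NONE count = 6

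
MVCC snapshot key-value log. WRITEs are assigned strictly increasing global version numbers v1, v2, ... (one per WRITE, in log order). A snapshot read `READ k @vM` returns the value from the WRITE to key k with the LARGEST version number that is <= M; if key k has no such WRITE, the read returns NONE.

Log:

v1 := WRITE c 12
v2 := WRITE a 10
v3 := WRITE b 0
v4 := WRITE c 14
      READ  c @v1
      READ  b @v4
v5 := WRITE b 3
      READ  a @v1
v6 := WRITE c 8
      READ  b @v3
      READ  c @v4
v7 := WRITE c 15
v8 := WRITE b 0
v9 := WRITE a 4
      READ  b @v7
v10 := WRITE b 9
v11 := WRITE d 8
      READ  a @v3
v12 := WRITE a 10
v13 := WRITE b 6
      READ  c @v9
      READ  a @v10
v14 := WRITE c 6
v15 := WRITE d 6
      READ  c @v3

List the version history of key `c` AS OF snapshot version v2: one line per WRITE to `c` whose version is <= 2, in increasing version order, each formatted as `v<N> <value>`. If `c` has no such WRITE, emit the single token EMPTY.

Scan writes for key=c with version <= 2:
  v1 WRITE c 12 -> keep
  v2 WRITE a 10 -> skip
  v3 WRITE b 0 -> skip
  v4 WRITE c 14 -> drop (> snap)
  v5 WRITE b 3 -> skip
  v6 WRITE c 8 -> drop (> snap)
  v7 WRITE c 15 -> drop (> snap)
  v8 WRITE b 0 -> skip
  v9 WRITE a 4 -> skip
  v10 WRITE b 9 -> skip
  v11 WRITE d 8 -> skip
  v12 WRITE a 10 -> skip
  v13 WRITE b 6 -> skip
  v14 WRITE c 6 -> drop (> snap)
  v15 WRITE d 6 -> skip
Collected: [(1, 12)]

Answer: v1 12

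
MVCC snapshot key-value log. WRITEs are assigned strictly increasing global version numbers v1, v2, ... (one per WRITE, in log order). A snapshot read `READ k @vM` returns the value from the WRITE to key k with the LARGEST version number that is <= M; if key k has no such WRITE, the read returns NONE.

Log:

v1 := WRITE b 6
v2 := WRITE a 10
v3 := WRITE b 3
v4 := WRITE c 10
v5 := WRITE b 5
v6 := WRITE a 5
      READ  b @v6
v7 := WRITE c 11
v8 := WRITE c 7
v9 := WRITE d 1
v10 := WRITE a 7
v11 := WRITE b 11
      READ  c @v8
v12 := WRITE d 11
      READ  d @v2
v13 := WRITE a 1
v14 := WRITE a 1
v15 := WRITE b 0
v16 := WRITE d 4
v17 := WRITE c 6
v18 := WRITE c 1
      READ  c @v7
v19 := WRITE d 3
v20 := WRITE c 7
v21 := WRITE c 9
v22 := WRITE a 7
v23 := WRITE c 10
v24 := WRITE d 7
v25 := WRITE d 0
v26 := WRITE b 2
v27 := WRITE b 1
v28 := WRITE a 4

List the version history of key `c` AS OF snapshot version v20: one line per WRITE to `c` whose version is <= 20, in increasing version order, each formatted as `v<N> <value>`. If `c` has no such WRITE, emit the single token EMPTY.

Scan writes for key=c with version <= 20:
  v1 WRITE b 6 -> skip
  v2 WRITE a 10 -> skip
  v3 WRITE b 3 -> skip
  v4 WRITE c 10 -> keep
  v5 WRITE b 5 -> skip
  v6 WRITE a 5 -> skip
  v7 WRITE c 11 -> keep
  v8 WRITE c 7 -> keep
  v9 WRITE d 1 -> skip
  v10 WRITE a 7 -> skip
  v11 WRITE b 11 -> skip
  v12 WRITE d 11 -> skip
  v13 WRITE a 1 -> skip
  v14 WRITE a 1 -> skip
  v15 WRITE b 0 -> skip
  v16 WRITE d 4 -> skip
  v17 WRITE c 6 -> keep
  v18 WRITE c 1 -> keep
  v19 WRITE d 3 -> skip
  v20 WRITE c 7 -> keep
  v21 WRITE c 9 -> drop (> snap)
  v22 WRITE a 7 -> skip
  v23 WRITE c 10 -> drop (> snap)
  v24 WRITE d 7 -> skip
  v25 WRITE d 0 -> skip
  v26 WRITE b 2 -> skip
  v27 WRITE b 1 -> skip
  v28 WRITE a 4 -> skip
Collected: [(4, 10), (7, 11), (8, 7), (17, 6), (18, 1), (20, 7)]

Answer: v4 10
v7 11
v8 7
v17 6
v18 1
v20 7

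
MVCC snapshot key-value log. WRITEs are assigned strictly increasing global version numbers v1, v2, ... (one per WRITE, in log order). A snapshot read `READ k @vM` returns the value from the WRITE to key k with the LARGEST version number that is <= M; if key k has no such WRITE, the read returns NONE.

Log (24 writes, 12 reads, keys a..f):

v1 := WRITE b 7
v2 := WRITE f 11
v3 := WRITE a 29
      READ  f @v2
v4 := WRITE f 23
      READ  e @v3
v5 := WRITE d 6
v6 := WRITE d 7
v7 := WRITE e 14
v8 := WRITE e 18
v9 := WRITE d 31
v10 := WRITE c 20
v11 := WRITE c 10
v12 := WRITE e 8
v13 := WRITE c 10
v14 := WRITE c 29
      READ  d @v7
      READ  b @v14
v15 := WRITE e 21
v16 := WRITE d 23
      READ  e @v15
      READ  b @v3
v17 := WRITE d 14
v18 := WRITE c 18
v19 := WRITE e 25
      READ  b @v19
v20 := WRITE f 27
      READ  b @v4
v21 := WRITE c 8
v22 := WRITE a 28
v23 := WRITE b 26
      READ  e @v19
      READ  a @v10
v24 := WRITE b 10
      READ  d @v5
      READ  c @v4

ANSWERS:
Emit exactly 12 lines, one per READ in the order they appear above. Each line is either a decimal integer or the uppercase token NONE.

v1: WRITE b=7  (b history now [(1, 7)])
v2: WRITE f=11  (f history now [(2, 11)])
v3: WRITE a=29  (a history now [(3, 29)])
READ f @v2: history=[(2, 11)] -> pick v2 -> 11
v4: WRITE f=23  (f history now [(2, 11), (4, 23)])
READ e @v3: history=[] -> no version <= 3 -> NONE
v5: WRITE d=6  (d history now [(5, 6)])
v6: WRITE d=7  (d history now [(5, 6), (6, 7)])
v7: WRITE e=14  (e history now [(7, 14)])
v8: WRITE e=18  (e history now [(7, 14), (8, 18)])
v9: WRITE d=31  (d history now [(5, 6), (6, 7), (9, 31)])
v10: WRITE c=20  (c history now [(10, 20)])
v11: WRITE c=10  (c history now [(10, 20), (11, 10)])
v12: WRITE e=8  (e history now [(7, 14), (8, 18), (12, 8)])
v13: WRITE c=10  (c history now [(10, 20), (11, 10), (13, 10)])
v14: WRITE c=29  (c history now [(10, 20), (11, 10), (13, 10), (14, 29)])
READ d @v7: history=[(5, 6), (6, 7), (9, 31)] -> pick v6 -> 7
READ b @v14: history=[(1, 7)] -> pick v1 -> 7
v15: WRITE e=21  (e history now [(7, 14), (8, 18), (12, 8), (15, 21)])
v16: WRITE d=23  (d history now [(5, 6), (6, 7), (9, 31), (16, 23)])
READ e @v15: history=[(7, 14), (8, 18), (12, 8), (15, 21)] -> pick v15 -> 21
READ b @v3: history=[(1, 7)] -> pick v1 -> 7
v17: WRITE d=14  (d history now [(5, 6), (6, 7), (9, 31), (16, 23), (17, 14)])
v18: WRITE c=18  (c history now [(10, 20), (11, 10), (13, 10), (14, 29), (18, 18)])
v19: WRITE e=25  (e history now [(7, 14), (8, 18), (12, 8), (15, 21), (19, 25)])
READ b @v19: history=[(1, 7)] -> pick v1 -> 7
v20: WRITE f=27  (f history now [(2, 11), (4, 23), (20, 27)])
READ b @v4: history=[(1, 7)] -> pick v1 -> 7
v21: WRITE c=8  (c history now [(10, 20), (11, 10), (13, 10), (14, 29), (18, 18), (21, 8)])
v22: WRITE a=28  (a history now [(3, 29), (22, 28)])
v23: WRITE b=26  (b history now [(1, 7), (23, 26)])
READ e @v19: history=[(7, 14), (8, 18), (12, 8), (15, 21), (19, 25)] -> pick v19 -> 25
READ a @v10: history=[(3, 29), (22, 28)] -> pick v3 -> 29
v24: WRITE b=10  (b history now [(1, 7), (23, 26), (24, 10)])
READ d @v5: history=[(5, 6), (6, 7), (9, 31), (16, 23), (17, 14)] -> pick v5 -> 6
READ c @v4: history=[(10, 20), (11, 10), (13, 10), (14, 29), (18, 18), (21, 8)] -> no version <= 4 -> NONE

Answer: 11
NONE
7
7
21
7
7
7
25
29
6
NONE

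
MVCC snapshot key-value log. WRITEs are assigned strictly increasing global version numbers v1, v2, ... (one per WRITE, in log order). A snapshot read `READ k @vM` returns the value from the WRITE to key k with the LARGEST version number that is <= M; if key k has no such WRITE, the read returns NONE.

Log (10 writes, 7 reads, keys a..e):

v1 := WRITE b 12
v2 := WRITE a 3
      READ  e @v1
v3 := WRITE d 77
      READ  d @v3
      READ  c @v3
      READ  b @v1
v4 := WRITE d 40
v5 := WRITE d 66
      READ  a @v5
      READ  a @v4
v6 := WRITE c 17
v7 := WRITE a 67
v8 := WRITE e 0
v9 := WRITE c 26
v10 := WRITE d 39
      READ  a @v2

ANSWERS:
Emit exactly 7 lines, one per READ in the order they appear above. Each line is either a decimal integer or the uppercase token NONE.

Answer: NONE
77
NONE
12
3
3
3

Derivation:
v1: WRITE b=12  (b history now [(1, 12)])
v2: WRITE a=3  (a history now [(2, 3)])
READ e @v1: history=[] -> no version <= 1 -> NONE
v3: WRITE d=77  (d history now [(3, 77)])
READ d @v3: history=[(3, 77)] -> pick v3 -> 77
READ c @v3: history=[] -> no version <= 3 -> NONE
READ b @v1: history=[(1, 12)] -> pick v1 -> 12
v4: WRITE d=40  (d history now [(3, 77), (4, 40)])
v5: WRITE d=66  (d history now [(3, 77), (4, 40), (5, 66)])
READ a @v5: history=[(2, 3)] -> pick v2 -> 3
READ a @v4: history=[(2, 3)] -> pick v2 -> 3
v6: WRITE c=17  (c history now [(6, 17)])
v7: WRITE a=67  (a history now [(2, 3), (7, 67)])
v8: WRITE e=0  (e history now [(8, 0)])
v9: WRITE c=26  (c history now [(6, 17), (9, 26)])
v10: WRITE d=39  (d history now [(3, 77), (4, 40), (5, 66), (10, 39)])
READ a @v2: history=[(2, 3), (7, 67)] -> pick v2 -> 3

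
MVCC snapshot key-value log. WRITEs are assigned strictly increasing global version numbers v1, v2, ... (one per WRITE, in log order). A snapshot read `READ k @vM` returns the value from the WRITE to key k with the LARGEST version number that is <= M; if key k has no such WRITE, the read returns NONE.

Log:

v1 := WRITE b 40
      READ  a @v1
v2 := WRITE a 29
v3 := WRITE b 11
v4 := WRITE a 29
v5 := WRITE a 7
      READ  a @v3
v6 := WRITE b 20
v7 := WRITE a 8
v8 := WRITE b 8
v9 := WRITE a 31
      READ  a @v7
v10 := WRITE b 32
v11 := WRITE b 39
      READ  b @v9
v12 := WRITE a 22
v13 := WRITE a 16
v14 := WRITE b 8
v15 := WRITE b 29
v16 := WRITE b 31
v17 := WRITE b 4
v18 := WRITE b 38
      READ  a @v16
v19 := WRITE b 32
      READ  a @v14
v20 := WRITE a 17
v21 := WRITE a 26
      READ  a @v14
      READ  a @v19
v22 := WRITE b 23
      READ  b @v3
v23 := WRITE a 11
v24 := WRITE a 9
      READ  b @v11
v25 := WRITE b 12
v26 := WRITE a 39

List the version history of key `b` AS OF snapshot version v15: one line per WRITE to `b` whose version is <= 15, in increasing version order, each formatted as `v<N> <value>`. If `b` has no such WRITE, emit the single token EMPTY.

Scan writes for key=b with version <= 15:
  v1 WRITE b 40 -> keep
  v2 WRITE a 29 -> skip
  v3 WRITE b 11 -> keep
  v4 WRITE a 29 -> skip
  v5 WRITE a 7 -> skip
  v6 WRITE b 20 -> keep
  v7 WRITE a 8 -> skip
  v8 WRITE b 8 -> keep
  v9 WRITE a 31 -> skip
  v10 WRITE b 32 -> keep
  v11 WRITE b 39 -> keep
  v12 WRITE a 22 -> skip
  v13 WRITE a 16 -> skip
  v14 WRITE b 8 -> keep
  v15 WRITE b 29 -> keep
  v16 WRITE b 31 -> drop (> snap)
  v17 WRITE b 4 -> drop (> snap)
  v18 WRITE b 38 -> drop (> snap)
  v19 WRITE b 32 -> drop (> snap)
  v20 WRITE a 17 -> skip
  v21 WRITE a 26 -> skip
  v22 WRITE b 23 -> drop (> snap)
  v23 WRITE a 11 -> skip
  v24 WRITE a 9 -> skip
  v25 WRITE b 12 -> drop (> snap)
  v26 WRITE a 39 -> skip
Collected: [(1, 40), (3, 11), (6, 20), (8, 8), (10, 32), (11, 39), (14, 8), (15, 29)]

Answer: v1 40
v3 11
v6 20
v8 8
v10 32
v11 39
v14 8
v15 29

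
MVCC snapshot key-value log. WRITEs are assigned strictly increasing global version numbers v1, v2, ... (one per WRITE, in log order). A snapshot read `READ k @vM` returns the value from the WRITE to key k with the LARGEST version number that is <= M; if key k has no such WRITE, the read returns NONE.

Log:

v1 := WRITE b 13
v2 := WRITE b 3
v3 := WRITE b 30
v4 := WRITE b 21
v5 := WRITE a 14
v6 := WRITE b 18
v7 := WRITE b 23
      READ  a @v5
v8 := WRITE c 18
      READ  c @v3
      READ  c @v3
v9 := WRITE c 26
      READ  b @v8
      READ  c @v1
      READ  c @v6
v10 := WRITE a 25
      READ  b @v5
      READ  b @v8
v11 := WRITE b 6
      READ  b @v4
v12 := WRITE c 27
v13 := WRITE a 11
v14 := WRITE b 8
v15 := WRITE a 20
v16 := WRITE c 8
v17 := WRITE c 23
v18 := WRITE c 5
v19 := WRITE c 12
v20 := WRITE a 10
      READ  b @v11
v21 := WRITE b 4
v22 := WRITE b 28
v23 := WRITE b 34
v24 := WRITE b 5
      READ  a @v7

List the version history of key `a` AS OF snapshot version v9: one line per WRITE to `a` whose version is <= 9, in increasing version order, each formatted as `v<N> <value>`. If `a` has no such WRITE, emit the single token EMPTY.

Scan writes for key=a with version <= 9:
  v1 WRITE b 13 -> skip
  v2 WRITE b 3 -> skip
  v3 WRITE b 30 -> skip
  v4 WRITE b 21 -> skip
  v5 WRITE a 14 -> keep
  v6 WRITE b 18 -> skip
  v7 WRITE b 23 -> skip
  v8 WRITE c 18 -> skip
  v9 WRITE c 26 -> skip
  v10 WRITE a 25 -> drop (> snap)
  v11 WRITE b 6 -> skip
  v12 WRITE c 27 -> skip
  v13 WRITE a 11 -> drop (> snap)
  v14 WRITE b 8 -> skip
  v15 WRITE a 20 -> drop (> snap)
  v16 WRITE c 8 -> skip
  v17 WRITE c 23 -> skip
  v18 WRITE c 5 -> skip
  v19 WRITE c 12 -> skip
  v20 WRITE a 10 -> drop (> snap)
  v21 WRITE b 4 -> skip
  v22 WRITE b 28 -> skip
  v23 WRITE b 34 -> skip
  v24 WRITE b 5 -> skip
Collected: [(5, 14)]

Answer: v5 14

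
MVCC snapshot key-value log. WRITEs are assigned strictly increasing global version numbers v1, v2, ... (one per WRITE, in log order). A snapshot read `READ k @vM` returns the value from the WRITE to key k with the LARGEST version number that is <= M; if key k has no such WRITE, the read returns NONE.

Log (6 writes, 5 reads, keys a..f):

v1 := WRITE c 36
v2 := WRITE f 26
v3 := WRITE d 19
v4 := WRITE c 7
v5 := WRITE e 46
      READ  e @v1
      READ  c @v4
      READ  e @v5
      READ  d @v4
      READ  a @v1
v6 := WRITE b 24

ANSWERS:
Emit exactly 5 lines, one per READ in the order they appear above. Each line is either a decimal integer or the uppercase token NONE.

Answer: NONE
7
46
19
NONE

Derivation:
v1: WRITE c=36  (c history now [(1, 36)])
v2: WRITE f=26  (f history now [(2, 26)])
v3: WRITE d=19  (d history now [(3, 19)])
v4: WRITE c=7  (c history now [(1, 36), (4, 7)])
v5: WRITE e=46  (e history now [(5, 46)])
READ e @v1: history=[(5, 46)] -> no version <= 1 -> NONE
READ c @v4: history=[(1, 36), (4, 7)] -> pick v4 -> 7
READ e @v5: history=[(5, 46)] -> pick v5 -> 46
READ d @v4: history=[(3, 19)] -> pick v3 -> 19
READ a @v1: history=[] -> no version <= 1 -> NONE
v6: WRITE b=24  (b history now [(6, 24)])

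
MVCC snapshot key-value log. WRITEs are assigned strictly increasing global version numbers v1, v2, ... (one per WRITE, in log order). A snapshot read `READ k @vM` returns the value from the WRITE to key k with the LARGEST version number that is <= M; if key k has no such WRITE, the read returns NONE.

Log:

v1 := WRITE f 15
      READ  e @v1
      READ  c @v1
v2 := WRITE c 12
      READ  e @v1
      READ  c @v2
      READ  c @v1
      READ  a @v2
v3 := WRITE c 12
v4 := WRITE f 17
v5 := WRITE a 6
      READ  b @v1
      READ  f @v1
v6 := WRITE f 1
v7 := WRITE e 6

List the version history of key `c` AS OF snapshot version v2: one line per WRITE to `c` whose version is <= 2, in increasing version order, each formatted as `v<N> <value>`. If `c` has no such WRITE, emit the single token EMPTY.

Answer: v2 12

Derivation:
Scan writes for key=c with version <= 2:
  v1 WRITE f 15 -> skip
  v2 WRITE c 12 -> keep
  v3 WRITE c 12 -> drop (> snap)
  v4 WRITE f 17 -> skip
  v5 WRITE a 6 -> skip
  v6 WRITE f 1 -> skip
  v7 WRITE e 6 -> skip
Collected: [(2, 12)]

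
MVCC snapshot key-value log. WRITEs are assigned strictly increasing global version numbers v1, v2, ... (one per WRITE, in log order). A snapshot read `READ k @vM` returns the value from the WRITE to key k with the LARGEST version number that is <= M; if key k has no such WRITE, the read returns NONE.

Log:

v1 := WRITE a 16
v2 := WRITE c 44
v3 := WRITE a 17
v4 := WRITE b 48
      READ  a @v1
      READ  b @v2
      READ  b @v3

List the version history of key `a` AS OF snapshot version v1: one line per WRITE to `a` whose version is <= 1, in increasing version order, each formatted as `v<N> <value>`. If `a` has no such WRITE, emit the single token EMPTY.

Answer: v1 16

Derivation:
Scan writes for key=a with version <= 1:
  v1 WRITE a 16 -> keep
  v2 WRITE c 44 -> skip
  v3 WRITE a 17 -> drop (> snap)
  v4 WRITE b 48 -> skip
Collected: [(1, 16)]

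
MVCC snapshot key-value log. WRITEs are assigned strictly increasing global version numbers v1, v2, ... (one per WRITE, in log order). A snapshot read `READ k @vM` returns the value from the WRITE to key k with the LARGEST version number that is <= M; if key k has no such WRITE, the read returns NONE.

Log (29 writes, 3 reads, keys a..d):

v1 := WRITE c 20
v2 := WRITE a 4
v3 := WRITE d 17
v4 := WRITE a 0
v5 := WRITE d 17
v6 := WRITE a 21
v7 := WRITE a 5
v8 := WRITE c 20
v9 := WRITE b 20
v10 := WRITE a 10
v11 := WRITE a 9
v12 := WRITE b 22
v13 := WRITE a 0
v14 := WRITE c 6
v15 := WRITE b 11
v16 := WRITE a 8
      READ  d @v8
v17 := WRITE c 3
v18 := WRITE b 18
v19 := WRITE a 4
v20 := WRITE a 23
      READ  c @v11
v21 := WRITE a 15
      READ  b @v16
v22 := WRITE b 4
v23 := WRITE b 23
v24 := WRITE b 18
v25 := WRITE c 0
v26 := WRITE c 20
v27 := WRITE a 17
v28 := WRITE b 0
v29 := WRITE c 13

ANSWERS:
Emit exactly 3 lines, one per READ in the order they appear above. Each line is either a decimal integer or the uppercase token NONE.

v1: WRITE c=20  (c history now [(1, 20)])
v2: WRITE a=4  (a history now [(2, 4)])
v3: WRITE d=17  (d history now [(3, 17)])
v4: WRITE a=0  (a history now [(2, 4), (4, 0)])
v5: WRITE d=17  (d history now [(3, 17), (5, 17)])
v6: WRITE a=21  (a history now [(2, 4), (4, 0), (6, 21)])
v7: WRITE a=5  (a history now [(2, 4), (4, 0), (6, 21), (7, 5)])
v8: WRITE c=20  (c history now [(1, 20), (8, 20)])
v9: WRITE b=20  (b history now [(9, 20)])
v10: WRITE a=10  (a history now [(2, 4), (4, 0), (6, 21), (7, 5), (10, 10)])
v11: WRITE a=9  (a history now [(2, 4), (4, 0), (6, 21), (7, 5), (10, 10), (11, 9)])
v12: WRITE b=22  (b history now [(9, 20), (12, 22)])
v13: WRITE a=0  (a history now [(2, 4), (4, 0), (6, 21), (7, 5), (10, 10), (11, 9), (13, 0)])
v14: WRITE c=6  (c history now [(1, 20), (8, 20), (14, 6)])
v15: WRITE b=11  (b history now [(9, 20), (12, 22), (15, 11)])
v16: WRITE a=8  (a history now [(2, 4), (4, 0), (6, 21), (7, 5), (10, 10), (11, 9), (13, 0), (16, 8)])
READ d @v8: history=[(3, 17), (5, 17)] -> pick v5 -> 17
v17: WRITE c=3  (c history now [(1, 20), (8, 20), (14, 6), (17, 3)])
v18: WRITE b=18  (b history now [(9, 20), (12, 22), (15, 11), (18, 18)])
v19: WRITE a=4  (a history now [(2, 4), (4, 0), (6, 21), (7, 5), (10, 10), (11, 9), (13, 0), (16, 8), (19, 4)])
v20: WRITE a=23  (a history now [(2, 4), (4, 0), (6, 21), (7, 5), (10, 10), (11, 9), (13, 0), (16, 8), (19, 4), (20, 23)])
READ c @v11: history=[(1, 20), (8, 20), (14, 6), (17, 3)] -> pick v8 -> 20
v21: WRITE a=15  (a history now [(2, 4), (4, 0), (6, 21), (7, 5), (10, 10), (11, 9), (13, 0), (16, 8), (19, 4), (20, 23), (21, 15)])
READ b @v16: history=[(9, 20), (12, 22), (15, 11), (18, 18)] -> pick v15 -> 11
v22: WRITE b=4  (b history now [(9, 20), (12, 22), (15, 11), (18, 18), (22, 4)])
v23: WRITE b=23  (b history now [(9, 20), (12, 22), (15, 11), (18, 18), (22, 4), (23, 23)])
v24: WRITE b=18  (b history now [(9, 20), (12, 22), (15, 11), (18, 18), (22, 4), (23, 23), (24, 18)])
v25: WRITE c=0  (c history now [(1, 20), (8, 20), (14, 6), (17, 3), (25, 0)])
v26: WRITE c=20  (c history now [(1, 20), (8, 20), (14, 6), (17, 3), (25, 0), (26, 20)])
v27: WRITE a=17  (a history now [(2, 4), (4, 0), (6, 21), (7, 5), (10, 10), (11, 9), (13, 0), (16, 8), (19, 4), (20, 23), (21, 15), (27, 17)])
v28: WRITE b=0  (b history now [(9, 20), (12, 22), (15, 11), (18, 18), (22, 4), (23, 23), (24, 18), (28, 0)])
v29: WRITE c=13  (c history now [(1, 20), (8, 20), (14, 6), (17, 3), (25, 0), (26, 20), (29, 13)])

Answer: 17
20
11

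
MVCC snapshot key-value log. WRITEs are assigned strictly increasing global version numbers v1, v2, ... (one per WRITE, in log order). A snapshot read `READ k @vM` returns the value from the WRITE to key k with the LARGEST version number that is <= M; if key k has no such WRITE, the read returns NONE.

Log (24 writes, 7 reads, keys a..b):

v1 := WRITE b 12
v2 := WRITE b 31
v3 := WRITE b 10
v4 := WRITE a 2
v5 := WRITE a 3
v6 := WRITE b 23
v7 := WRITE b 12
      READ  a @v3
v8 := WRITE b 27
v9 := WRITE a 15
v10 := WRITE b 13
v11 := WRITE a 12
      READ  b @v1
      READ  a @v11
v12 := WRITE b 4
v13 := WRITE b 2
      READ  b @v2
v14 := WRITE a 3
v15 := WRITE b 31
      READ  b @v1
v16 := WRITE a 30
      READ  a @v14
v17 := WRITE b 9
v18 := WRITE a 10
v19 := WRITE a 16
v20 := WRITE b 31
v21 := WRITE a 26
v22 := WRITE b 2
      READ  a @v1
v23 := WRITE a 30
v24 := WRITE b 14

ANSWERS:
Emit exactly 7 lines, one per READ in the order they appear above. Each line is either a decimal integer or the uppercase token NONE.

Answer: NONE
12
12
31
12
3
NONE

Derivation:
v1: WRITE b=12  (b history now [(1, 12)])
v2: WRITE b=31  (b history now [(1, 12), (2, 31)])
v3: WRITE b=10  (b history now [(1, 12), (2, 31), (3, 10)])
v4: WRITE a=2  (a history now [(4, 2)])
v5: WRITE a=3  (a history now [(4, 2), (5, 3)])
v6: WRITE b=23  (b history now [(1, 12), (2, 31), (3, 10), (6, 23)])
v7: WRITE b=12  (b history now [(1, 12), (2, 31), (3, 10), (6, 23), (7, 12)])
READ a @v3: history=[(4, 2), (5, 3)] -> no version <= 3 -> NONE
v8: WRITE b=27  (b history now [(1, 12), (2, 31), (3, 10), (6, 23), (7, 12), (8, 27)])
v9: WRITE a=15  (a history now [(4, 2), (5, 3), (9, 15)])
v10: WRITE b=13  (b history now [(1, 12), (2, 31), (3, 10), (6, 23), (7, 12), (8, 27), (10, 13)])
v11: WRITE a=12  (a history now [(4, 2), (5, 3), (9, 15), (11, 12)])
READ b @v1: history=[(1, 12), (2, 31), (3, 10), (6, 23), (7, 12), (8, 27), (10, 13)] -> pick v1 -> 12
READ a @v11: history=[(4, 2), (5, 3), (9, 15), (11, 12)] -> pick v11 -> 12
v12: WRITE b=4  (b history now [(1, 12), (2, 31), (3, 10), (6, 23), (7, 12), (8, 27), (10, 13), (12, 4)])
v13: WRITE b=2  (b history now [(1, 12), (2, 31), (3, 10), (6, 23), (7, 12), (8, 27), (10, 13), (12, 4), (13, 2)])
READ b @v2: history=[(1, 12), (2, 31), (3, 10), (6, 23), (7, 12), (8, 27), (10, 13), (12, 4), (13, 2)] -> pick v2 -> 31
v14: WRITE a=3  (a history now [(4, 2), (5, 3), (9, 15), (11, 12), (14, 3)])
v15: WRITE b=31  (b history now [(1, 12), (2, 31), (3, 10), (6, 23), (7, 12), (8, 27), (10, 13), (12, 4), (13, 2), (15, 31)])
READ b @v1: history=[(1, 12), (2, 31), (3, 10), (6, 23), (7, 12), (8, 27), (10, 13), (12, 4), (13, 2), (15, 31)] -> pick v1 -> 12
v16: WRITE a=30  (a history now [(4, 2), (5, 3), (9, 15), (11, 12), (14, 3), (16, 30)])
READ a @v14: history=[(4, 2), (5, 3), (9, 15), (11, 12), (14, 3), (16, 30)] -> pick v14 -> 3
v17: WRITE b=9  (b history now [(1, 12), (2, 31), (3, 10), (6, 23), (7, 12), (8, 27), (10, 13), (12, 4), (13, 2), (15, 31), (17, 9)])
v18: WRITE a=10  (a history now [(4, 2), (5, 3), (9, 15), (11, 12), (14, 3), (16, 30), (18, 10)])
v19: WRITE a=16  (a history now [(4, 2), (5, 3), (9, 15), (11, 12), (14, 3), (16, 30), (18, 10), (19, 16)])
v20: WRITE b=31  (b history now [(1, 12), (2, 31), (3, 10), (6, 23), (7, 12), (8, 27), (10, 13), (12, 4), (13, 2), (15, 31), (17, 9), (20, 31)])
v21: WRITE a=26  (a history now [(4, 2), (5, 3), (9, 15), (11, 12), (14, 3), (16, 30), (18, 10), (19, 16), (21, 26)])
v22: WRITE b=2  (b history now [(1, 12), (2, 31), (3, 10), (6, 23), (7, 12), (8, 27), (10, 13), (12, 4), (13, 2), (15, 31), (17, 9), (20, 31), (22, 2)])
READ a @v1: history=[(4, 2), (5, 3), (9, 15), (11, 12), (14, 3), (16, 30), (18, 10), (19, 16), (21, 26)] -> no version <= 1 -> NONE
v23: WRITE a=30  (a history now [(4, 2), (5, 3), (9, 15), (11, 12), (14, 3), (16, 30), (18, 10), (19, 16), (21, 26), (23, 30)])
v24: WRITE b=14  (b history now [(1, 12), (2, 31), (3, 10), (6, 23), (7, 12), (8, 27), (10, 13), (12, 4), (13, 2), (15, 31), (17, 9), (20, 31), (22, 2), (24, 14)])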